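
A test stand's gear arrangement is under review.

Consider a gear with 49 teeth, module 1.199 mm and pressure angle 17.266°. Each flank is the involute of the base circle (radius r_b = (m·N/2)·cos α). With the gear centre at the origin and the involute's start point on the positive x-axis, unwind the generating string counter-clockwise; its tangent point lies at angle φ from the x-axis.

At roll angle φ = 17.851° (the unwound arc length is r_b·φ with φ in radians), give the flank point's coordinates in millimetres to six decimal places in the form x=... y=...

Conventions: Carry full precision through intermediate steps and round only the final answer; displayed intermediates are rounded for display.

x=29.380369 y=0.280051

topology: single-mesh involute geometry — m = 1.199, N = 49
pitch radius r_p = m·N/2 = 1.199·49/2 = 29.375500
base radius r_b = r_p·cos α = 29.375500·cos 17.266° = 28.051755
roll angle φ = 17.851° = 0.31155872 rad
x = r_b·(cos φ + φ·sin φ) = 29.380369
y = r_b·(sin φ − φ·cos φ) = 0.280051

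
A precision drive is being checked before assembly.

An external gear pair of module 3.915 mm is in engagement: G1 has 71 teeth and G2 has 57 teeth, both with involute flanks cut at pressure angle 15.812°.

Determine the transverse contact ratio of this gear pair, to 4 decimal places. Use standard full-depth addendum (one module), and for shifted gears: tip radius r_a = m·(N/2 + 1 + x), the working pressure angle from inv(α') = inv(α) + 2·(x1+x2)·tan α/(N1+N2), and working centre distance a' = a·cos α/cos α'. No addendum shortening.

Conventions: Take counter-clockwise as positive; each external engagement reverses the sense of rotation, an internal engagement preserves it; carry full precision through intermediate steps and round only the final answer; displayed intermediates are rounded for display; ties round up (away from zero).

topology: single-mesh involute geometry — m = 3.915, 71T/57T pair
base radii: r_b1 = 133.723534, r_b2 = 107.355513
tip radii: r_a1 = 142.897500, r_a2 = 115.492500
no profile shift: α' = α, a' = a
action lengths: √(r_a1²−r_b1²) = 50.375709, √(r_a2²−r_b2²) = 42.582994
base pitch p_b = π·m·cos α = 11.833940
CR = (50.375709 + 42.582994 − 250.560000·sin 15.81200°)/11.833940 = 2.086006
contact ratio ≈ 2.0860

2.0860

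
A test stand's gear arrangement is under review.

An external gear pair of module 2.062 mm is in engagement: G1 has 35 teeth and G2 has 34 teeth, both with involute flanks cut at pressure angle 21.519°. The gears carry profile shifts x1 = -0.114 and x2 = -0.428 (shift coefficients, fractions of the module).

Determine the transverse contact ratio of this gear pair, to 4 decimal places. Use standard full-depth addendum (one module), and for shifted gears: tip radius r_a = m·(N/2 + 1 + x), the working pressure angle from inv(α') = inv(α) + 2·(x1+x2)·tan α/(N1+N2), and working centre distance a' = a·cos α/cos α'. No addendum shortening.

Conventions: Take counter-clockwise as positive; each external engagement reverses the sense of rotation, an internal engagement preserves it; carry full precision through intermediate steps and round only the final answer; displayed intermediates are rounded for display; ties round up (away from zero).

1.7828

topology: single-mesh involute geometry — m = 2.062, 35T/34T pair
base radii: r_b1 = 33.569730, r_b2 = 32.610595
tip radii: r_a1 = 37.911932, r_a2 = 36.233464
inv(α') = inv(21.519°) + 2·(-0.114-0.428)·tan α/(35+34) = 0.01252178  ⇒  α' = 18.90610°
a' = a·cos α / cos α' = 71.1390·cos 21.519°/cos 18.90610° = 69.954300
action lengths: √(r_a1²−r_b1²) = 17.617826, √(r_a2²−r_b2²) = 15.792814
base pitch p_b = π·m·cos α = 6.026424
CR = (17.617826 + 15.792814 − 69.954300·sin 18.90610°)/6.026424 = 1.782845
contact ratio ≈ 1.7828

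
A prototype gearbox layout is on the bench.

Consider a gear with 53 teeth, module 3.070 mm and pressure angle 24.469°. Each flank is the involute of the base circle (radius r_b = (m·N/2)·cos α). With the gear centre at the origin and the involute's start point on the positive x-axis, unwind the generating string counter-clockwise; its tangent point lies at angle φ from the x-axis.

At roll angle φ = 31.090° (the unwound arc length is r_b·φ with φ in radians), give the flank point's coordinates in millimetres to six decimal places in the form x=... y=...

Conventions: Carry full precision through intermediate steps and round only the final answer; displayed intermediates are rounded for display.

x=84.160076 y=3.828649

recognized (one wheel, involute flank): single-mesh tooth geometry, m = 3.070, N = 53
pitch radius r_p = m·N/2 = 3.070·53/2 = 81.355000
base radius r_b = r_p·cos α = 81.355000·cos 24.469° = 74.048142
roll angle φ = 31.090° = 0.54262286 rad
x = r_b·(cos φ + φ·sin φ) = 84.160076
y = r_b·(sin φ − φ·cos φ) = 3.828649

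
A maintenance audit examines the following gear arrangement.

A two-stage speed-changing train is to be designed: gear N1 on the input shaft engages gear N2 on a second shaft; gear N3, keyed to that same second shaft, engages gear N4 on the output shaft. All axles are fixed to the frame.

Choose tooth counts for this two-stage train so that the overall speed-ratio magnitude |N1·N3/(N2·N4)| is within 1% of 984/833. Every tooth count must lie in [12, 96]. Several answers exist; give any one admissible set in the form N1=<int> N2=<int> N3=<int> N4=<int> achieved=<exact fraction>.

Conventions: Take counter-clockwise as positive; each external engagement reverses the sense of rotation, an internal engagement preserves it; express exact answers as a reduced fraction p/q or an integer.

design class (target 984/833): fixed-axis compound train
target = 984/833 in lowest terms: an exact hit needs N1·N3 = k·984 and N2·N4 = k·833 for one integer k, every count in [12, 96]; additionally prefer no 1:1 stage (N1 ≠ N2, N3 ≠ N4)
k = 1: N1·N3 = 984 = 12·82, N2·N4 = 833 = 17·49
achieved = 12·82/(17·49) = 984/833; |achieved − target| = 0 ≤ 246/20825 ✓

N1=12 N2=17 N3=82 N4=49 achieved=984/833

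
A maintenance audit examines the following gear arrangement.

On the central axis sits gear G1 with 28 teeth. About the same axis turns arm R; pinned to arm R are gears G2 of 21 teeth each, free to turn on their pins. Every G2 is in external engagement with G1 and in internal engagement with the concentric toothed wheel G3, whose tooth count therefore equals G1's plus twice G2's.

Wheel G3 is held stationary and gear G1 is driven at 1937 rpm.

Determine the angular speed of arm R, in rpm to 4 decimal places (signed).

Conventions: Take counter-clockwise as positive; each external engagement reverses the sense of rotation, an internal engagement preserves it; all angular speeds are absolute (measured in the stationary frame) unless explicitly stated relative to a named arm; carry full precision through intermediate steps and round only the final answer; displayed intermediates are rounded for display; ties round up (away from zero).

class = planetary set [G3 = 28+2·21 = 70; Willis about the carrier]
normalise by the input: solve with ω_sun = 1, then scale by 1937 rpm
ring teeth: 28 + 2·21 = 70
28(ω_sun−ω_arm) = −70(ω_ring−ω_arm),  ω_ring = 0, ω_sun = 1
28(1−ω_arm) = −70(0−ω_arm)  ⇒  98·ω_arm = 28  ⇒  ω_arm = 2/7
scale: ω_arm = 2/7 × 1937 rpm = +553.4286 rpm

+553.4286 rpm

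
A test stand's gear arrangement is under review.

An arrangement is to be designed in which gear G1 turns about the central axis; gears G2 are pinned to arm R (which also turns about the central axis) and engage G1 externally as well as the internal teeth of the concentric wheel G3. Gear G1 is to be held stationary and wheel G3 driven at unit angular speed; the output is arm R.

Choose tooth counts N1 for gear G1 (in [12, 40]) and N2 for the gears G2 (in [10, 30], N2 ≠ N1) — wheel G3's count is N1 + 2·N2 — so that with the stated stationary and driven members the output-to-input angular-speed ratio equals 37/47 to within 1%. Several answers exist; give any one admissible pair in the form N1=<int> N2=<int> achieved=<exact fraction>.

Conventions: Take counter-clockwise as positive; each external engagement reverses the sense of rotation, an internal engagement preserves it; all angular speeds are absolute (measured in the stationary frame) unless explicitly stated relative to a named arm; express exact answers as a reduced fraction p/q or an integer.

N1=20 N2=27 achieved=37/47

planetary set to be sized for 37/47 (Willis relation)
Willis with ω_sun = 0: ω_arm/ω_ring = N3/(N1+N3); set equal to 37/47  ⇒  N3/N1 = (37/47)/(1 − 37/47) = 37/10
N3 = N1 + 2·N2  ⇒  N2/N1 = (N3/N1 − 1)/2 = (37/10 − 1)/2 = 27/20
smallest multiple with N1 ≥ 12 and N2 ≥ 10: k = 1  ⇒  N1 = 1·20 = 20, N2 = 1·27 = 27 (N1 ≤ 40, N2 ≤ 30, N2 ≠ N1 ✓), N3 = 20 + 2·27 = 74
check: N3/(N1+N3) with N1 = 20, N3 = 74 gives 37/47; |achieved − target| = 0 ≤ 37/4700 ✓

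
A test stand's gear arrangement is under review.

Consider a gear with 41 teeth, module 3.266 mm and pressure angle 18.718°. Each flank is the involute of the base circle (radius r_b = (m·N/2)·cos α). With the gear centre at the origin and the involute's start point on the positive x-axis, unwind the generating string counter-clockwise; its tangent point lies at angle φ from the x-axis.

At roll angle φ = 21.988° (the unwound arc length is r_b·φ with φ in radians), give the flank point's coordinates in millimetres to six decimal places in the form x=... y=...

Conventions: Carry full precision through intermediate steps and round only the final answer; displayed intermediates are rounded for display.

recognized (one wheel, involute flank): single-mesh tooth geometry, m = 3.266, N = 41
pitch radius r_p = m·N/2 = 3.266·41/2 = 66.953000
base radius r_b = r_p·cos α = 66.953000·cos 18.718° = 63.411823
roll angle φ = 21.988° = 0.38376300 rad
x = r_b·(cos φ + φ·sin φ) = 67.910759
y = r_b·(sin φ − φ·cos φ) = 1.177142

x=67.910759 y=1.177142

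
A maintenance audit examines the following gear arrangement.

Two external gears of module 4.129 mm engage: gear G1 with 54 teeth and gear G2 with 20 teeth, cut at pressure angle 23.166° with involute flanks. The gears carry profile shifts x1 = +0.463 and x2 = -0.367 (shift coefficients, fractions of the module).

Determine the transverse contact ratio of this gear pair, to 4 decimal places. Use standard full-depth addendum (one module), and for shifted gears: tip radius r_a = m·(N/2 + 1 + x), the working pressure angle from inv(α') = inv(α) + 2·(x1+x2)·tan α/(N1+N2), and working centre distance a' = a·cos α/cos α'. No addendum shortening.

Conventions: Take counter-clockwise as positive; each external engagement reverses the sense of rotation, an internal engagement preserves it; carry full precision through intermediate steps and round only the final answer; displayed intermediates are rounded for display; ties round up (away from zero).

1.5486

single-mesh involute tooth geometry (54T engaging 20T at module 4.129)
base radii: r_b1 = 102.494008, r_b2 = 37.960744
tip radii: r_a1 = 117.523727, r_a2 = 43.903657
inv(α') = inv(23.166°) + 2·(+0.463-0.367)·tan α/(54+20) = 0.02468555  ⇒  α' = 23.50774°
a' = a·cos α / cos α' = 152.7730·cos 23.166°/cos 23.50774° = 153.166634
action lengths: √(r_a1²−r_b1²) = 57.504823, √(r_a2²−r_b2²) = 22.057040
base pitch p_b = π·m·cos α = 11.925719
CR = (57.504823 + 22.057040 − 153.166634·sin 23.50774°)/11.925719 = 1.548572
contact ratio ≈ 1.5486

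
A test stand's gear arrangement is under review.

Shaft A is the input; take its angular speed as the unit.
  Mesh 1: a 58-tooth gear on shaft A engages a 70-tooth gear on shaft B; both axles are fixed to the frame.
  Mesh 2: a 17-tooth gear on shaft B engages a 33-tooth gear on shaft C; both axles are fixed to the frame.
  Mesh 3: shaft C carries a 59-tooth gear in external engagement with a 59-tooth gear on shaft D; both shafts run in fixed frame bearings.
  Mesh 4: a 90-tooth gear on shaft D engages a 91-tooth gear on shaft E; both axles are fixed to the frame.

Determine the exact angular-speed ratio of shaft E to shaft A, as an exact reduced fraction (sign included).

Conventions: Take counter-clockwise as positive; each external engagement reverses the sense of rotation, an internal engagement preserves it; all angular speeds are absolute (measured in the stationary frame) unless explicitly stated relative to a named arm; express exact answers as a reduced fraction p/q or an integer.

2958/7007

class = fixed-axis compound train [4 meshes; 4 ratios multiply, 4 sense flips]
mesh 1 [58T→70T]: running ratio 29/35, sense −
mesh 2 [17T→33T]: running ratio 493/1155, sense +
mesh 3 [59T→59T]: running ratio 493/1155, sense −
mesh 4 [90T→91T]: running ratio 2958/7007, sense +
ω_out/ω_in = 2958/7007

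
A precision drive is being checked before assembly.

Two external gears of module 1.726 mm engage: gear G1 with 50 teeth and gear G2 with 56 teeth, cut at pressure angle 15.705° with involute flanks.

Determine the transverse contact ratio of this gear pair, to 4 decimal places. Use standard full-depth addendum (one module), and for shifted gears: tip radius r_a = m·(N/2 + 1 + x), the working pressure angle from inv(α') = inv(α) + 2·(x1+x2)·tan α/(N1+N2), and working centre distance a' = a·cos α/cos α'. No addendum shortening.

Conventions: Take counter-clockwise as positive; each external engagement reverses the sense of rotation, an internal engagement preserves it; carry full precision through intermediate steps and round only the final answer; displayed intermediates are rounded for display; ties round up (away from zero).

class = single-mesh tooth geometry [involute pair 50T × 56T, m = 1.726]
base radii: r_b1 = 41.539130, r_b2 = 46.523825
tip radii: r_a1 = 44.876000, r_a2 = 50.054000
no profile shift: α' = α, a' = a
action lengths: √(r_a1²−r_b1²) = 16.981051, √(r_a2²−r_b2²) = 18.464468
base pitch p_b = π·m·cos α = 5.219961
CR = (16.981051 + 18.464468 − 91.478000·sin 15.70500°)/5.219961 = 2.046729
contact ratio ≈ 2.0467

2.0467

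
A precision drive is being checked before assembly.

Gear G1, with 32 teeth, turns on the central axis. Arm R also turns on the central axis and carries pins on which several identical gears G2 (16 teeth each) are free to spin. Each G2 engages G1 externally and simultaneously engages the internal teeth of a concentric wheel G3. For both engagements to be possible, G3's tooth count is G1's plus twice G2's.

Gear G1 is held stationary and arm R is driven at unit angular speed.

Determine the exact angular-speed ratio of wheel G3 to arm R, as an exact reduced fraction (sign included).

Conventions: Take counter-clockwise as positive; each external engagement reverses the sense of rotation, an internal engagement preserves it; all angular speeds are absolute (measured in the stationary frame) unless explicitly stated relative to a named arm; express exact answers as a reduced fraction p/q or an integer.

planetary set (32T centre, 16T on arm, 64T internal) — Willis relation
ring teeth: 32 + 2·16 = 64
32(ω_sun−ω_arm) = −64(ω_ring−ω_arm),  ω_sun = 0, ω_arm = 1
ω_ring = 1 − (32/64)(0−1) = 3/2
ω_out/ω_in = 3/2

3/2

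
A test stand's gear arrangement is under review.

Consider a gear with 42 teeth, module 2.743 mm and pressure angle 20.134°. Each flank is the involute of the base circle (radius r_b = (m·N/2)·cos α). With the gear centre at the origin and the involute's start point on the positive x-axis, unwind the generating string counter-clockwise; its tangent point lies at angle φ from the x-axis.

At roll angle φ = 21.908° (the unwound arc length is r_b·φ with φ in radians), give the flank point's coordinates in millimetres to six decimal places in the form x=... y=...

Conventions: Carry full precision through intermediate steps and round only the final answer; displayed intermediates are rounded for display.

x=57.893128 y=0.993153

single-mesh involute tooth geometry (42T wheel at module 2.743)
pitch radius r_p = m·N/2 = 2.743·42/2 = 57.603000
base radius r_b = r_p·cos α = 57.603000·cos 20.134° = 54.082890
roll angle φ = 21.908° = 0.38236673 rad
x = r_b·(cos φ + φ·sin φ) = 57.893128
y = r_b·(sin φ − φ·cos φ) = 0.993153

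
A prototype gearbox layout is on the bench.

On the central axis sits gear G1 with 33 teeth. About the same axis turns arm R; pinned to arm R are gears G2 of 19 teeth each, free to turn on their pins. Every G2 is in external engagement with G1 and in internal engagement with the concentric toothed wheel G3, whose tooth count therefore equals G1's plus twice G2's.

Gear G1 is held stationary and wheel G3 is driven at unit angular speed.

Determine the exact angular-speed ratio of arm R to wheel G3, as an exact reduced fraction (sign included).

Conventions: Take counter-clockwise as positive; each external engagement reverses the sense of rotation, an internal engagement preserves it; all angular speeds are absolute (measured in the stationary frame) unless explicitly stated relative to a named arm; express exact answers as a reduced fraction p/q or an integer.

topology: planetary set — G1 33T / G2 19T / G3 71T, arm = carrier (Willis)
ring teeth: 33 + 2·19 = 71
33(ω_sun−ω_arm) = −71(ω_ring−ω_arm),  ω_sun = 0, ω_ring = 1
33(0−ω_arm) = −71(1−ω_arm)  ⇒  104·ω_arm = 71  ⇒  ω_arm = 71/104
ω_out/ω_in = 71/104

71/104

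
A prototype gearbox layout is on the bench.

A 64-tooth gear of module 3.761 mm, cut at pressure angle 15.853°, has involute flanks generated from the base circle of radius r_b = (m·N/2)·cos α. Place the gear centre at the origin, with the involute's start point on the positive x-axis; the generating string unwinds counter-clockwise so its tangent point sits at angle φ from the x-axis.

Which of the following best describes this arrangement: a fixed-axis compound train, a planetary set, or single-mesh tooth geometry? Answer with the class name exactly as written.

single-mesh tooth geometry

topology: single-mesh involute geometry — m = 3.761, N = 64
classification: single-mesh tooth geometry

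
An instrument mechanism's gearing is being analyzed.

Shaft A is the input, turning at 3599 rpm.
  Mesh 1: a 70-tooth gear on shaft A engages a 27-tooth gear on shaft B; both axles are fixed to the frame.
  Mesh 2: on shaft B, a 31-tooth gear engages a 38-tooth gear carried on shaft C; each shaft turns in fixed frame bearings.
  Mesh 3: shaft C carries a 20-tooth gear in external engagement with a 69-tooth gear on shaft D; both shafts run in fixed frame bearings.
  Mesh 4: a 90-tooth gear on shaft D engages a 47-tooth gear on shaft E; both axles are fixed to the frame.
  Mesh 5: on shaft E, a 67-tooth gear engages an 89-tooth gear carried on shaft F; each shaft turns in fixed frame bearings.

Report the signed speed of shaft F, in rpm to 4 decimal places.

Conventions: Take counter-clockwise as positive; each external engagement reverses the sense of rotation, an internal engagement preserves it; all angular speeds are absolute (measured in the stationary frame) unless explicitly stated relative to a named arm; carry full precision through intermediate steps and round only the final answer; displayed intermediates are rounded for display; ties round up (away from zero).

class = fixed-axis compound train [5 meshes; 5 ratios multiply, 5 sense flips]
mesh 1 [70T→27T]: ω = 3599.0000×70/27 = 9330.7407 rpm, sense flips to −
mesh 2 [31T→38T]: ω = 9330.7407×31/38 = 7611.9201 rpm, sense flips to +
mesh 3 [20T→69T]: ω = 7611.9201×20/69 = 2206.3536 rpm, sense flips to −
mesh 4 [90T→47T]: ω = 2206.3536×90/47 = 4224.9325 rpm, sense flips to +
mesh 5 [67T→89T]: ω = 4224.9325×67/89 = 3180.5672 rpm, sense flips to −
signed output speed = -3180.5672 rpm

-3180.5672 rpm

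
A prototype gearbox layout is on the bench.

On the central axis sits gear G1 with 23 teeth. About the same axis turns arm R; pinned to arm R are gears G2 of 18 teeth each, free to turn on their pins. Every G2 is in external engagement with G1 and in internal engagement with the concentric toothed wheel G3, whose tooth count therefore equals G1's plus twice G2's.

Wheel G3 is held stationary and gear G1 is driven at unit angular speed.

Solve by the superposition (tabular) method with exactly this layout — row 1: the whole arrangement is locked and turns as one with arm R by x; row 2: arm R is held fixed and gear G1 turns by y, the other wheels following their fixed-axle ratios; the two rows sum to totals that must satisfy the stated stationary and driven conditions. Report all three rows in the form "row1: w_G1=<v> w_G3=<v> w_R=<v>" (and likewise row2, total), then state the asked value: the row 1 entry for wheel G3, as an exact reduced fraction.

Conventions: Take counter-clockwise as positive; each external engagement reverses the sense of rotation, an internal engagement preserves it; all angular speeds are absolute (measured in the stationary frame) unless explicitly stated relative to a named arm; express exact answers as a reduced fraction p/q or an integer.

planetary set (23T centre, 18T on arm, 59T internal) — Willis relation
row 1 (train locked, turned with arm): all members turn x
row 2 — arm fixed, fixed-axis ratios: sun y, ring −(23/59)·y, arm 0
boundary: total ω_ring = x − (23/59)·y = 0 and total ω_sun = x + y = 1  ⇒  y = 59/82, x = 23/82
row 2 ring = −(23/59)·59/82 = -23/82
totals (row 1 + row 2): sun 23/82 + 59/82 = 1, ring 23/82 + (-23/82) = 0, arm 23/82 + 0 = 23/82
asked cell (row1, ring) = 23/82

row1: w_G1=23/82 w_G3=23/82 w_R=23/82
row2: w_G1=59/82 w_G3=-23/82 w_R=0
total: w_G1=1 w_G3=0 w_R=23/82
asked value: 23/82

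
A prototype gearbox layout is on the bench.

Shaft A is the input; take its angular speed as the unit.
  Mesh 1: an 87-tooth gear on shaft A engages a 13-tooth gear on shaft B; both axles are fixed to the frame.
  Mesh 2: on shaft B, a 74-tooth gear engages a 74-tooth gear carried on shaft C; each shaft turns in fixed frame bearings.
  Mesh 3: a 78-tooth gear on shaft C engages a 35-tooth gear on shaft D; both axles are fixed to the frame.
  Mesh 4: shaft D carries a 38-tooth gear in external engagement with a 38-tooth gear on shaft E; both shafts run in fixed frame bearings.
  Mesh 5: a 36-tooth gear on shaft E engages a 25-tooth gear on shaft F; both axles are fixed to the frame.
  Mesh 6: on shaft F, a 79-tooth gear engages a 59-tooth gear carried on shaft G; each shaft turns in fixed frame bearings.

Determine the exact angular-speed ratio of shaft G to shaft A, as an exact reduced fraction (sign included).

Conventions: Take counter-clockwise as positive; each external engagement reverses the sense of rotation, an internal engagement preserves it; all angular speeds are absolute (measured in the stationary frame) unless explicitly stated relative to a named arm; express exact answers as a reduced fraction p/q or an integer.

class = fixed-axis compound train [6 meshes; 6 ratios multiply, 6 sense flips]
mesh 1 [87T→13T]: running ratio 87/13, sense −
mesh 2 [74T→74T]: running ratio 87/13, sense +
mesh 3 [78T→35T]: running ratio 522/35, sense −
mesh 4 [38T→38T]: running ratio 522/35, sense +
mesh 5 [36T→25T]: running ratio 18792/875, sense −
mesh 6 [79T→59T]: running ratio 1484568/51625, sense +
ω_out/ω_in = 1484568/51625

1484568/51625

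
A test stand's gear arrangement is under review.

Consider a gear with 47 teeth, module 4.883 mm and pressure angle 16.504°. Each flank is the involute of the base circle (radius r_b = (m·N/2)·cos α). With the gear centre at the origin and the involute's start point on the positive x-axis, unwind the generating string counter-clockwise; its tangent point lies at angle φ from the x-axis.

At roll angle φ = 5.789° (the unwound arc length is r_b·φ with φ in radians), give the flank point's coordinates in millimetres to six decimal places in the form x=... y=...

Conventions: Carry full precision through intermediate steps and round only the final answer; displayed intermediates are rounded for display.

x=110.582920 y=0.037789

single-mesh involute tooth geometry (47T wheel at module 4.883)
pitch radius r_p = m·N/2 = 4.883·47/2 = 114.750500
base radius r_b = r_p·cos α = 114.750500·cos 16.504° = 110.022768
roll angle φ = 5.789° = 0.10103711 rad
x = r_b·(cos φ + φ·sin φ) = 110.582920
y = r_b·(sin φ − φ·cos φ) = 0.037789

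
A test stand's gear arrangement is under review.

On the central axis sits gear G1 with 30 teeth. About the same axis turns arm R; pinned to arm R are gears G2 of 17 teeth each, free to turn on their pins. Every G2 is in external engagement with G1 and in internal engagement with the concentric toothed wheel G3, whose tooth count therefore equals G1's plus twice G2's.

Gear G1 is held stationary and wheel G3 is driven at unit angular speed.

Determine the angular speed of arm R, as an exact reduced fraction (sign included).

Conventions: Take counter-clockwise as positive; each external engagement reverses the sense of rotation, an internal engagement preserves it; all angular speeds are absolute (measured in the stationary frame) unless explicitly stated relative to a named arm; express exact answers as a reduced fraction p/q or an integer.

recognized (axles ride arm R): planetary set, 30/17/64 teeth
ring teeth: 30 + 2·17 = 64
30(ω_sun−ω_arm) = −64(ω_ring−ω_arm),  ω_sun = 0, ω_ring = 1
30(0−ω_arm) = −64(1−ω_arm)  ⇒  94·ω_arm = 64  ⇒  ω_arm = 32/47
exact speed ratio = 32/47

32/47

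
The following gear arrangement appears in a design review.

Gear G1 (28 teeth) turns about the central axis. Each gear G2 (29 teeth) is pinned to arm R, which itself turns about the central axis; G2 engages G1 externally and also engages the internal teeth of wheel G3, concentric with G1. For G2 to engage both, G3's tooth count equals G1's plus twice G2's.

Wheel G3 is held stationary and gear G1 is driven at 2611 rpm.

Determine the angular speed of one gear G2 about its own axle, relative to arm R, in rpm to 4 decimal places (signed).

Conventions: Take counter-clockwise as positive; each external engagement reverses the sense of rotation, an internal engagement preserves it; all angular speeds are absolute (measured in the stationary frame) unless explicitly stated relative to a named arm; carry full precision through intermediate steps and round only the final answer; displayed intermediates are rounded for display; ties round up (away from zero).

-1901.7810 rpm

topology: planetary set — G1 28T / G2 29T / G3 86T, arm = carrier (Willis)
normalise by the input: solve with ω_sun = 1, then scale by 2611 rpm
ring teeth: 28 + 2·29 = 86
28(ω_sun−ω_arm) = −86(ω_ring−ω_arm),  ω_ring = 0, ω_sun = 1
28(1−ω_arm) = −86(0−ω_arm)  ⇒  114·ω_arm = 28  ⇒  ω_arm = 14/57
sun–planet mesh: 28·(1−14/57) = −29·(ω_p−ω_arm)  ⇒  ω_p−ω_arm = -1204/1653
scale: ω_p−ω_arm = -1204/1653 × 2611 rpm = -1901.7810 rpm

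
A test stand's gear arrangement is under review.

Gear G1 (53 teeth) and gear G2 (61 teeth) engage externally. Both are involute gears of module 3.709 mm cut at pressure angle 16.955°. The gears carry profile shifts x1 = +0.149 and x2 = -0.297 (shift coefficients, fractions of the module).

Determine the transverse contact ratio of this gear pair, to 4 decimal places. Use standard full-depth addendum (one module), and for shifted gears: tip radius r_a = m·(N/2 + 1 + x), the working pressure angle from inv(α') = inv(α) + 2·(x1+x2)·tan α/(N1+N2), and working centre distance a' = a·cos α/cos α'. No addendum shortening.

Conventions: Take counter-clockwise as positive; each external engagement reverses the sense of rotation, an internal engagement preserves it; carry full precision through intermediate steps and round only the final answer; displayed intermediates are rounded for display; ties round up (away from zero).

single-mesh involute tooth geometry (53T engaging 61T at module 3.709)
base radii: r_b1 = 94.016301, r_b2 = 108.207441
tip radii: r_a1 = 102.550141, r_a2 = 115.731927
inv(α') = inv(16.955°) + 2·(+0.149-0.297)·tan α/(53+61) = 0.00815990  ⇒  α' = 16.45135°
a' = a·cos α / cos α' = 211.4130·cos 16.955°/cos 16.45135° = 210.856078
action lengths: √(r_a1²−r_b1²) = 40.956887, √(r_a2²−r_b2²) = 41.049101
base pitch p_b = π·m·cos α = 11.145695
CR = (40.956887 + 41.049101 − 210.856078·sin 16.45135°)/11.145695 = 1.999992
contact ratio ≈ 2.0000

2.0000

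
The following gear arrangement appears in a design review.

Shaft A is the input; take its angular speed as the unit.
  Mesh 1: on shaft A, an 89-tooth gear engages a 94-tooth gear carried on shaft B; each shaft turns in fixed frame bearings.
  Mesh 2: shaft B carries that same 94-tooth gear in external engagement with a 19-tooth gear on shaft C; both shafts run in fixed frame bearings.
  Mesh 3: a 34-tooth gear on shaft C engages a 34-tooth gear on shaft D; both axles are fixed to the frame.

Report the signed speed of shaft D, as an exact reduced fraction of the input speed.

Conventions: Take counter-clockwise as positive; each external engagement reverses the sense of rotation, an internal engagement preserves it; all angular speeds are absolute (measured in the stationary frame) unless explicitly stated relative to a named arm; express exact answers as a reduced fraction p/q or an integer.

-89/19

3-mesh fixed-axis compound train (all bearings frame-fixed)
mesh 1 [89T→94T]: |ω|/ω_in = 1×89/94 = 89/94, sense flips to −
mesh 2 [94T→19T]: |ω|/ω_in = (89/94)×94/19 = 89/19, sense flips to +
mesh 3 [34T→34T]: |ω|/ω_in = (89/19)×34/34 = 89/19, sense flips to −
signed output speed (× input speed) = -89/19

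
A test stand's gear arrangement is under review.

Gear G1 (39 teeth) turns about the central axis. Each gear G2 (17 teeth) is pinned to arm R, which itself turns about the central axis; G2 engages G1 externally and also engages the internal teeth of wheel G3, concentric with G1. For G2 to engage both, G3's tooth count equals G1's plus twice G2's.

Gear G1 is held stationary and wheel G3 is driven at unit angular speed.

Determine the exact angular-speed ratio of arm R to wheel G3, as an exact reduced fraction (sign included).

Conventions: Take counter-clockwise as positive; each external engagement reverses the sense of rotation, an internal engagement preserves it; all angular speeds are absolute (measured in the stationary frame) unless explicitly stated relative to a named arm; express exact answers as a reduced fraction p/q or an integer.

planetary set (39T centre, 17T on arm, 73T internal) — Willis relation
ring teeth: 39 + 2·17 = 73
39(ω_sun−ω_arm) = −73(ω_ring−ω_arm),  ω_sun = 0, ω_ring = 1
39(0−ω_arm) = −73(1−ω_arm)  ⇒  112·ω_arm = 73  ⇒  ω_arm = 73/112
ω_out/ω_in = 73/112

73/112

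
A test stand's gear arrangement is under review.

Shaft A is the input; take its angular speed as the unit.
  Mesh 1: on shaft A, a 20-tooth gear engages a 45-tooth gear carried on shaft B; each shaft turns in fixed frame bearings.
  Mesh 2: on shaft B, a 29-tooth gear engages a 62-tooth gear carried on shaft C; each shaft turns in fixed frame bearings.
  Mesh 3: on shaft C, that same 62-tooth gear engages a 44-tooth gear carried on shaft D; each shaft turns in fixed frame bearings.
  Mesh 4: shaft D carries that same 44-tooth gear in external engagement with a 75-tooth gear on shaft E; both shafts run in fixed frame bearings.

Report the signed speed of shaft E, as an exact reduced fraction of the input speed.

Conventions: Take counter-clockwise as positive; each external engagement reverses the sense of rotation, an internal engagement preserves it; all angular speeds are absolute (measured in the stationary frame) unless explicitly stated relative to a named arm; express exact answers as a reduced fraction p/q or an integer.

116/675

4-mesh fixed-axis compound train (all bearings frame-fixed)
mesh 1 [20T→45T]: |ω|/ω_in = 1×20/45 = 4/9, sense flips to −
mesh 2 [29T→62T]: |ω|/ω_in = (4/9)×29/62 = 58/279, sense flips to +
mesh 3 [62T→44T]: |ω|/ω_in = (58/279)×62/44 = 29/99, sense flips to −
mesh 4 [44T→75T]: |ω|/ω_in = (29/99)×44/75 = 116/675, sense flips to +
signed output speed (× input speed) = 116/675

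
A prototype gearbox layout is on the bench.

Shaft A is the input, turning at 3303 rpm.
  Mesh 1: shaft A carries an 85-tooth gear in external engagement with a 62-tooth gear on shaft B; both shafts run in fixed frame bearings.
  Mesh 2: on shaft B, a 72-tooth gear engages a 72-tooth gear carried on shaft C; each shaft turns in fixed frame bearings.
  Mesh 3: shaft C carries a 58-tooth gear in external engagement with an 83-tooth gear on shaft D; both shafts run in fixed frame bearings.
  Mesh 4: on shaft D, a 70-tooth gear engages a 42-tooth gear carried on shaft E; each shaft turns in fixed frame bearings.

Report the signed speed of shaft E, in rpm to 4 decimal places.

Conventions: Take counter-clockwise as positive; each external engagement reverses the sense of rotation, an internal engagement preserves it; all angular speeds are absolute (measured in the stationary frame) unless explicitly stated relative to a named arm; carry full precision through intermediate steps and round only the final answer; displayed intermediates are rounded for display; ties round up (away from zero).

+5273.9312 rpm

4-mesh fixed-axis compound train (all bearings frame-fixed)
mesh 1 [85T→62T]: ω = 3303.0000×85/62 = 4528.3065 rpm, sense flips to −
mesh 2 [72T→72T]: ω = 4528.3065×72/72 = 4528.3065 rpm, sense flips to +
mesh 3 [58T→83T]: ω = 4528.3065×58/83 = 3164.3587 rpm, sense flips to −
mesh 4 [70T→42T]: ω = 3164.3587×70/42 = 5273.9312 rpm, sense flips to +
signed output speed = +5273.9312 rpm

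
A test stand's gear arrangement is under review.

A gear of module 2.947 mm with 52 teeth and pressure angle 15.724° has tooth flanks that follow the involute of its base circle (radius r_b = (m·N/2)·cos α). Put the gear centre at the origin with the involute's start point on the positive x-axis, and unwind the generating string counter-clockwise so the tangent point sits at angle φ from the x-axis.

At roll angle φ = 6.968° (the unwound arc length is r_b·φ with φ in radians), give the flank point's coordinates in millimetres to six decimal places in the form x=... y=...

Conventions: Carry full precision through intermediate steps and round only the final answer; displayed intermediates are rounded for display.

recognized (one wheel, involute flank): single-mesh tooth geometry, m = 2.947, N = 52
pitch radius r_p = m·N/2 = 2.947·52/2 = 76.622000
base radius r_b = r_p·cos α = 76.622000·cos 15.724° = 73.754676
roll angle φ = 6.968° = 0.12161454 rad
x = r_b·(cos φ + φ·sin φ) = 74.298080
y = r_b·(sin φ − φ·cos φ) = 0.044155

x=74.298080 y=0.044155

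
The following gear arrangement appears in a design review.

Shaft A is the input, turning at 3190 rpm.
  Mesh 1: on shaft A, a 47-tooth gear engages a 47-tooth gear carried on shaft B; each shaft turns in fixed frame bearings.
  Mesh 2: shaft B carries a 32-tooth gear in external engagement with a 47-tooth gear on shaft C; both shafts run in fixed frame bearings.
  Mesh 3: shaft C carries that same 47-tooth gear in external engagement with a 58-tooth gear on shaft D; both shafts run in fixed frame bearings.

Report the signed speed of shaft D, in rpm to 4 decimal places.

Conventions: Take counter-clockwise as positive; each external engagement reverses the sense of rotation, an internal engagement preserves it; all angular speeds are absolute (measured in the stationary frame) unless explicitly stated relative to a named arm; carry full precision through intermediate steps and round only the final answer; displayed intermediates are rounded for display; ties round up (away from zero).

topology: fixed-axis compound train — 3 meshes, A→D
mesh 1 [47T→47T]: ω = 3190.0000×47/47 = 3190.0000 rpm, sense flips to −
mesh 2 [32T→47T]: ω = 3190.0000×32/47 = 2171.9149 rpm, sense flips to +
mesh 3 [47T→58T]: ω = 2171.9149×47/58 = 1760.0000 rpm, sense flips to −
signed output speed = -1760.0000 rpm

-1760.0000 rpm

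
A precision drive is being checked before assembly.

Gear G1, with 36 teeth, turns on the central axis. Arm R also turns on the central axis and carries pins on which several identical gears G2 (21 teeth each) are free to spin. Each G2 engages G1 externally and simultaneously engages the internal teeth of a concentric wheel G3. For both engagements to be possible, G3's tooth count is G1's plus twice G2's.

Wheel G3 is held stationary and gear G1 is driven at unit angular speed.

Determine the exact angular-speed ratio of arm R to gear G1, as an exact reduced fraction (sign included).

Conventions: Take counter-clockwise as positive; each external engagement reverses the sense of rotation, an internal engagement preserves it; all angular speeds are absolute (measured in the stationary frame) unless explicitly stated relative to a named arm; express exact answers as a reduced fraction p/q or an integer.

planetary set (36T centre, 21T on arm, 78T internal) — Willis relation
ring teeth: 36 + 2·21 = 78
36(ω_sun−ω_arm) = −78(ω_ring−ω_arm),  ω_ring = 0, ω_sun = 1
36(1−ω_arm) = −78(0−ω_arm)  ⇒  114·ω_arm = 36  ⇒  ω_arm = 6/19
ω_out/ω_in = 6/19

6/19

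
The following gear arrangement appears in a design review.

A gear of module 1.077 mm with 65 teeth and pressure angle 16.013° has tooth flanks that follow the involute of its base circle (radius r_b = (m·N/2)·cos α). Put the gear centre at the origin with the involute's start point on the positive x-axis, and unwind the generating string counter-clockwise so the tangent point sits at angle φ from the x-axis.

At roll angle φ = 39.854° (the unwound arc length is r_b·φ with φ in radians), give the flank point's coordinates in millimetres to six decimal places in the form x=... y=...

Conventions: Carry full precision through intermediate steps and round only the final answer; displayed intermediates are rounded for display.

x=40.825196 y=3.594835

recognized (one wheel, involute flank): single-mesh tooth geometry, m = 1.077, N = 65
pitch radius r_p = m·N/2 = 1.077·65/2 = 35.002500
base radius r_b = r_p·cos α = 35.002500·cos 16.013° = 33.644373
roll angle φ = 39.854° = 0.69558352 rad
x = r_b·(cos φ + φ·sin φ) = 40.825196
y = r_b·(sin φ − φ·cos φ) = 3.594835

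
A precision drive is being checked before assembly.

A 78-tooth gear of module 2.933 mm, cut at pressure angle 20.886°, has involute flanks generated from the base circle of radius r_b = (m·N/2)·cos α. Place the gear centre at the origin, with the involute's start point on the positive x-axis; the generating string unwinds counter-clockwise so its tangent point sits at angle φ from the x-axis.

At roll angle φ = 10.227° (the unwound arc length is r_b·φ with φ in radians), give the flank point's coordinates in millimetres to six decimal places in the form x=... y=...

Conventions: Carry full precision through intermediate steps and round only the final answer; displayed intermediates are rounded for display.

topology: single-mesh involute geometry — m = 2.933, N = 78
pitch radius r_p = m·N/2 = 2.933·78/2 = 114.387000
base radius r_b = r_p·cos α = 114.387000·cos 20.886° = 106.870815
roll angle φ = 10.227° = 0.17849482 rad
x = r_b·(cos φ + φ·sin φ) = 108.559752
y = r_b·(sin φ − φ·cos φ) = 0.201944

x=108.559752 y=0.201944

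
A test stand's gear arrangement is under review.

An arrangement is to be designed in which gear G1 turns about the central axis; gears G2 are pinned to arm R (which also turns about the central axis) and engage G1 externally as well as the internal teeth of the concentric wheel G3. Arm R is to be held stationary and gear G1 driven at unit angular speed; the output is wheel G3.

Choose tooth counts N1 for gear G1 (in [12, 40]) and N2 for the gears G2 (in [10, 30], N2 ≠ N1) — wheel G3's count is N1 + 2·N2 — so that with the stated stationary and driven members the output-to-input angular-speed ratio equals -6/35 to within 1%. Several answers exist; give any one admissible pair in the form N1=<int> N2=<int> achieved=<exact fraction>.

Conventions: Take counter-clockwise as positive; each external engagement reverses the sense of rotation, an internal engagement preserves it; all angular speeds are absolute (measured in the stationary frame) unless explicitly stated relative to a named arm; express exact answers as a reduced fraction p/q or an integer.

topology: planetary set — design target -6/35, arm = carrier (Willis)
Willis with ω_arm = 0: ω_ring/ω_sun = −N1/N3; set equal to -6/35  ⇒  N3/N1 = −1/(-6/35) = 35/6
N3 = N1 + 2·N2  ⇒  N2/N1 = (N3/N1 − 1)/2 = (35/6 − 1)/2 = 29/12
smallest multiple with N1 ≥ 12 and N2 ≥ 10: k = 1  ⇒  N1 = 1·12 = 12, N2 = 1·29 = 29 (N1 ≤ 40, N2 ≤ 30, N2 ≠ N1 ✓), N3 = 12 + 2·29 = 70
check: −N1/N3 with N1 = 12, N3 = 70 gives -6/35; |achieved − target| = 0 ≤ 3/1750 ✓

N1=12 N2=29 achieved=-6/35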